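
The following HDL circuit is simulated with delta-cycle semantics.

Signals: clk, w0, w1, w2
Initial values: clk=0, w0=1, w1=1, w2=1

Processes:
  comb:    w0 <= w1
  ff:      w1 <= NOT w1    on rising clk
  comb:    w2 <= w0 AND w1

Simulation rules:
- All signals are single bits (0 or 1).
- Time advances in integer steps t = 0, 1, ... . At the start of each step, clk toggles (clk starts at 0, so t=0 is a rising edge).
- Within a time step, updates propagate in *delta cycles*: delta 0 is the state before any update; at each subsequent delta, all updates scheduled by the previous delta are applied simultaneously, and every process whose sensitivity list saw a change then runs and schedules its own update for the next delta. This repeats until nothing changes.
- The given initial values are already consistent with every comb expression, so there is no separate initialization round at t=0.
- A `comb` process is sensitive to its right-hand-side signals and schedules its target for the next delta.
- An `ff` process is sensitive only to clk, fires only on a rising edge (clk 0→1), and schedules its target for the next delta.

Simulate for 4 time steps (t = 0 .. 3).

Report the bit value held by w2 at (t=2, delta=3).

t=0 Δ0: w1=1 clk=0 w0=1 w2=1
  Δ1: clk:0→1
  Δ2: w1:1→0
  Δ3: w0:1→0, w2:1→0
  (3Δ to stable)
t=1 Δ0: w1=0 clk=1 w0=0 w2=0
  Δ1: clk:1→0
  (1Δ to stable)
t=2 Δ0: w1=0 clk=0 w0=0 w2=0
  Δ1: clk:0→1
  Δ2: w1:0→1
  Δ3: w0:0→1
  Δ4: w2:0→1
  (4Δ to stable)
t=3 Δ0: w1=1 clk=1 w0=1 w2=1
  Δ1: clk:1→0
  (1Δ to stable)

0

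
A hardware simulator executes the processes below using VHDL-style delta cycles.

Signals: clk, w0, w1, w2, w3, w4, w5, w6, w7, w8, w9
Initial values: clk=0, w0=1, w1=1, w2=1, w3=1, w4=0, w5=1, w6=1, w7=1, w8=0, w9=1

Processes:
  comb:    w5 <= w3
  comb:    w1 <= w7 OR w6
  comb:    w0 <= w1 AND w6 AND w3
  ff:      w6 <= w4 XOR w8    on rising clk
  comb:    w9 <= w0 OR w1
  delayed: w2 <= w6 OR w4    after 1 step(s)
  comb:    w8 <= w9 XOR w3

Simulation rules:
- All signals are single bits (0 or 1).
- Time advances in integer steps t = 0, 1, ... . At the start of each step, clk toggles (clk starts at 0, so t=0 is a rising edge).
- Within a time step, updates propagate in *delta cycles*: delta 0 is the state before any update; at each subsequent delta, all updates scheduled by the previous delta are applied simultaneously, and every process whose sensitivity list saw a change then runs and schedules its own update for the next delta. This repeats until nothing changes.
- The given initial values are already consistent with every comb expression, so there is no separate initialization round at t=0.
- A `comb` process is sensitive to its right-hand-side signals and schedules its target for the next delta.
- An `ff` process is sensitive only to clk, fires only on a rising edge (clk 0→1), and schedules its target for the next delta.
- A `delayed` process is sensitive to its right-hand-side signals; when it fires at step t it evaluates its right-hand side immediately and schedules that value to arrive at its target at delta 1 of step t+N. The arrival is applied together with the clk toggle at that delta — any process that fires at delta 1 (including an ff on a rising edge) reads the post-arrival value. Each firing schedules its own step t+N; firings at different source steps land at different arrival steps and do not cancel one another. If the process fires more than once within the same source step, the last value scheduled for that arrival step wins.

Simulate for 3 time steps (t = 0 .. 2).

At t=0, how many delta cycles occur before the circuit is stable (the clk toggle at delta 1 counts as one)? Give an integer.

t0.Δ0 w2=1 w0=1 w4=0 clk=0 w3=1 w9=1 w5=1 w8=0 w1=1 w6=1 w7=1
t0.Δ1 w2=1 w0=1 w4=0 clk=1 w3=1 w9=1 w5=1 w8=0 w1=1 w6=1 w7=1
t0.Δ2 w2=1 w0=1 w4=0 clk=1 w3=1 w9=1 w5=1 w8=0 w1=1 w6=0 w7=1
t0.Δ3 w2=1 w0=0 w4=0 clk=1 w3=1 w9=1 w5=1 w8=0 w1=1 w6=0 w7=1
t1.Δ0 w2=1 w0=0 w4=0 clk=1 w3=1 w9=1 w5=1 w8=0 w1=1 w6=0 w7=1
t1.Δ1 w2=0 w0=0 w4=0 clk=0 w3=1 w9=1 w5=1 w8=0 w1=1 w6=0 w7=1
t2.Δ0 w2=0 w0=0 w4=0 clk=0 w3=1 w9=1 w5=1 w8=0 w1=1 w6=0 w7=1
t2.Δ1 w2=0 w0=0 w4=0 clk=1 w3=1 w9=1 w5=1 w8=0 w1=1 w6=0 w7=1

3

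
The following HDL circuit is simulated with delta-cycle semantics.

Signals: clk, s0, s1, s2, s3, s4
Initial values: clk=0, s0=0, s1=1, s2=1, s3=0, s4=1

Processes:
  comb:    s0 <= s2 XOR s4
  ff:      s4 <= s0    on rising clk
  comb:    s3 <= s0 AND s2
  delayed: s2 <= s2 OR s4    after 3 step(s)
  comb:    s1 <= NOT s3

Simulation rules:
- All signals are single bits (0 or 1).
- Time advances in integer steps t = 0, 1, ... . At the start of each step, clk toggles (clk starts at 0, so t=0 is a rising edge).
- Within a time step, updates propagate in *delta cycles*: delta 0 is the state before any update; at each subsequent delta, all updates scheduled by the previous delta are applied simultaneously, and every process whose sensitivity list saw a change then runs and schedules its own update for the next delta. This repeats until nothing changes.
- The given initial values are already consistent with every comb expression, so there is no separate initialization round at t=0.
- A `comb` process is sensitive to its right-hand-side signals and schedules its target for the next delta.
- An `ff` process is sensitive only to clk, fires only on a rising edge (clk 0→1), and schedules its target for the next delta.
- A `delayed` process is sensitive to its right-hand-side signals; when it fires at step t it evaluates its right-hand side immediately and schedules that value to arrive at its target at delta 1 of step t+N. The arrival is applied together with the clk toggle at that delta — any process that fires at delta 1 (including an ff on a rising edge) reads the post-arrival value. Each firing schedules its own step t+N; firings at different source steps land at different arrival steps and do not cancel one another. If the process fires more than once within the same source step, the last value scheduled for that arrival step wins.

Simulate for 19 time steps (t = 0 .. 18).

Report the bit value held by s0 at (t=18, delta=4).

0

t=0 Δ0: s1=1 s3=0 s0=0 clk=0 s4=1 s2=1
  Δ1: clk:0→1
  Δ2: s4:1→0
  Δ3: s0:0→1
  Δ4: s3:0→1
  Δ5: s1:1→0
  (5Δ to stable)
t=1 Δ0: s1=0 s3=1 s0=1 clk=1 s4=0 s2=1
  Δ1: clk:1→0
  (1Δ to stable)
t=2 Δ0: s1=0 s3=1 s0=1 clk=0 s4=0 s2=1
  Δ1: clk:0→1
  Δ2: s4:0→1
  Δ3: s0:1→0
  Δ4: s3:1→0
  Δ5: s1:0→1
  (5Δ to stable)
t=3 Δ0: s1=1 s3=0 s0=0 clk=1 s4=1 s2=1
  Δ1: clk:1→0
  (1Δ to stable)
t=4 Δ0: s1=1 s3=0 s0=0 clk=0 s4=1 s2=1
  Δ1: clk:0→1
  Δ2: s4:1→0
  Δ3: s0:0→1
  Δ4: s3:0→1
  Δ5: s1:1→0
  (5Δ to stable)
t=5 Δ0: s1=0 s3=1 s0=1 clk=1 s4=0 s2=1
  Δ1: clk:1→0
  (1Δ to stable)
t=6 Δ0: s1=0 s3=1 s0=1 clk=0 s4=0 s2=1
  Δ1: clk:0→1
  Δ2: s4:0→1
  Δ3: s0:1→0
  Δ4: s3:1→0
  Δ5: s1:0→1
  (5Δ to stable)
t=7 Δ0: s1=1 s3=0 s0=0 clk=1 s4=1 s2=1
  Δ1: clk:1→0
  (1Δ to stable)
t=8 Δ0: s1=1 s3=0 s0=0 clk=0 s4=1 s2=1
  Δ1: clk:0→1
  Δ2: s4:1→0
  Δ3: s0:0→1
  Δ4: s3:0→1
  Δ5: s1:1→0
  (5Δ to stable)
t=9 Δ0: s1=0 s3=1 s0=1 clk=1 s4=0 s2=1
  Δ1: clk:1→0
  (1Δ to stable)
t=10 Δ0: s1=0 s3=1 s0=1 clk=0 s4=0 s2=1
  Δ1: clk:0→1
  Δ2: s4:0→1
  Δ3: s0:1→0
  Δ4: s3:1→0
  Δ5: s1:0→1
  (5Δ to stable)
t=11 Δ0: s1=1 s3=0 s0=0 clk=1 s4=1 s2=1
  Δ1: clk:1→0
  (1Δ to stable)
t=12 Δ0: s1=1 s3=0 s0=0 clk=0 s4=1 s2=1
  Δ1: clk:0→1
  Δ2: s4:1→0
  Δ3: s0:0→1
  Δ4: s3:0→1
  Δ5: s1:1→0
  (5Δ to stable)
t=13 Δ0: s1=0 s3=1 s0=1 clk=1 s4=0 s2=1
  Δ1: clk:1→0
  (1Δ to stable)
t=14 Δ0: s1=0 s3=1 s0=1 clk=0 s4=0 s2=1
  Δ1: clk:0→1
  Δ2: s4:0→1
  Δ3: s0:1→0
  Δ4: s3:1→0
  Δ5: s1:0→1
  (5Δ to stable)
t=15 Δ0: s1=1 s3=0 s0=0 clk=1 s4=1 s2=1
  Δ1: clk:1→0
  (1Δ to stable)
t=16 Δ0: s1=1 s3=0 s0=0 clk=0 s4=1 s2=1
  Δ1: clk:0→1
  Δ2: s4:1→0
  Δ3: s0:0→1
  Δ4: s3:0→1
  Δ5: s1:1→0
  (5Δ to stable)
t=17 Δ0: s1=0 s3=1 s0=1 clk=1 s4=0 s2=1
  Δ1: clk:1→0
  (1Δ to stable)
t=18 Δ0: s1=0 s3=1 s0=1 clk=0 s4=0 s2=1
  Δ1: clk:0→1
  Δ2: s4:0→1
  Δ3: s0:1→0
  Δ4: s3:1→0
  Δ5: s1:0→1
  (5Δ to stable)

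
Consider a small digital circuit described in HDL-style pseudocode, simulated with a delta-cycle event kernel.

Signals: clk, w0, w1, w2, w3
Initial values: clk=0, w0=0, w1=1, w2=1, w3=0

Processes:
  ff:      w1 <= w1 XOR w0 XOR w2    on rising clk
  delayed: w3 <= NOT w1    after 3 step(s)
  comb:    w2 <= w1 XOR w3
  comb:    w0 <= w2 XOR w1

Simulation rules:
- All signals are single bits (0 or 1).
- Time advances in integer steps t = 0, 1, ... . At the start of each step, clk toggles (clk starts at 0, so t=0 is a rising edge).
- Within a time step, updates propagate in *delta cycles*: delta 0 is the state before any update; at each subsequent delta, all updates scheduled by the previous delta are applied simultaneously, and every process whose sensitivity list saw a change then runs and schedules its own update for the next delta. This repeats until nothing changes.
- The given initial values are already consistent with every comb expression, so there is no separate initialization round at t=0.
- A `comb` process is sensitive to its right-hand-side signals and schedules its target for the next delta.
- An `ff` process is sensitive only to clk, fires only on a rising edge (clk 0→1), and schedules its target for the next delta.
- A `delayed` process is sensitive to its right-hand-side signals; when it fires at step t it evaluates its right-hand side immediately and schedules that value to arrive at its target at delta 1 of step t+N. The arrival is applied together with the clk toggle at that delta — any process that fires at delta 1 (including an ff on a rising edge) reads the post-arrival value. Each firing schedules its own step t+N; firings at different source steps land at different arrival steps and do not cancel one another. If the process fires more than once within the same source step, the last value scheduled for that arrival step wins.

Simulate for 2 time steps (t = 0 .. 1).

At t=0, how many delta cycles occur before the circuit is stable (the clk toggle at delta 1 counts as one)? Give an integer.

t=0 Δ0: w3=0 clk=0 w1=1 w0=0 w2=1
  Δ1: clk:0→1
  Δ2: w1:1→0
  Δ3: w0:0→1, w2:1→0
  Δ4: w0:1→0
  (4Δ to stable)
t=1 Δ0: w3=0 clk=1 w1=0 w0=0 w2=0
  Δ1: clk:1→0
  (1Δ to stable)

4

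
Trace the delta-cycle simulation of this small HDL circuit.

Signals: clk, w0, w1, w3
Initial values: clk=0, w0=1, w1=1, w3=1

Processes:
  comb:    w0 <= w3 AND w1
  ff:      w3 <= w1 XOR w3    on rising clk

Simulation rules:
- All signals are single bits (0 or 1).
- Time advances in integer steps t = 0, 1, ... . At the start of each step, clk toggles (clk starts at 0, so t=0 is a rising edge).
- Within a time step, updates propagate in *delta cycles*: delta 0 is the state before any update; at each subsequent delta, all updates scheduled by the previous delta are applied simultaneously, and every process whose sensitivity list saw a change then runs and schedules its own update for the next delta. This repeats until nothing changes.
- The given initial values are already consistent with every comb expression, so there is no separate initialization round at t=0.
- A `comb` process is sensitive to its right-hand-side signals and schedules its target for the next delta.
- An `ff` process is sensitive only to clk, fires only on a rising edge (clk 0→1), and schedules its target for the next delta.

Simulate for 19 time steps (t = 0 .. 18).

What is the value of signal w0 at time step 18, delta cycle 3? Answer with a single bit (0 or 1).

1

t=0 Δ0: w1=1 clk=0 w3=1 w0=1
  Δ1: clk:0→1
  Δ2: w3:1→0
  Δ3: w0:1→0
  (3Δ to stable)
t=1 Δ0: w1=1 clk=1 w3=0 w0=0
  Δ1: clk:1→0
  (1Δ to stable)
t=2 Δ0: w1=1 clk=0 w3=0 w0=0
  Δ1: clk:0→1
  Δ2: w3:0→1
  Δ3: w0:0→1
  (3Δ to stable)
t=3 Δ0: w1=1 clk=1 w3=1 w0=1
  Δ1: clk:1→0
  (1Δ to stable)
t=4 Δ0: w1=1 clk=0 w3=1 w0=1
  Δ1: clk:0→1
  Δ2: w3:1→0
  Δ3: w0:1→0
  (3Δ to stable)
t=5 Δ0: w1=1 clk=1 w3=0 w0=0
  Δ1: clk:1→0
  (1Δ to stable)
t=6 Δ0: w1=1 clk=0 w3=0 w0=0
  Δ1: clk:0→1
  Δ2: w3:0→1
  Δ3: w0:0→1
  (3Δ to stable)
t=7 Δ0: w1=1 clk=1 w3=1 w0=1
  Δ1: clk:1→0
  (1Δ to stable)
t=8 Δ0: w1=1 clk=0 w3=1 w0=1
  Δ1: clk:0→1
  Δ2: w3:1→0
  Δ3: w0:1→0
  (3Δ to stable)
t=9 Δ0: w1=1 clk=1 w3=0 w0=0
  Δ1: clk:1→0
  (1Δ to stable)
t=10 Δ0: w1=1 clk=0 w3=0 w0=0
  Δ1: clk:0→1
  Δ2: w3:0→1
  Δ3: w0:0→1
  (3Δ to stable)
t=11 Δ0: w1=1 clk=1 w3=1 w0=1
  Δ1: clk:1→0
  (1Δ to stable)
t=12 Δ0: w1=1 clk=0 w3=1 w0=1
  Δ1: clk:0→1
  Δ2: w3:1→0
  Δ3: w0:1→0
  (3Δ to stable)
t=13 Δ0: w1=1 clk=1 w3=0 w0=0
  Δ1: clk:1→0
  (1Δ to stable)
t=14 Δ0: w1=1 clk=0 w3=0 w0=0
  Δ1: clk:0→1
  Δ2: w3:0→1
  Δ3: w0:0→1
  (3Δ to stable)
t=15 Δ0: w1=1 clk=1 w3=1 w0=1
  Δ1: clk:1→0
  (1Δ to stable)
t=16 Δ0: w1=1 clk=0 w3=1 w0=1
  Δ1: clk:0→1
  Δ2: w3:1→0
  Δ3: w0:1→0
  (3Δ to stable)
t=17 Δ0: w1=1 clk=1 w3=0 w0=0
  Δ1: clk:1→0
  (1Δ to stable)
t=18 Δ0: w1=1 clk=0 w3=0 w0=0
  Δ1: clk:0→1
  Δ2: w3:0→1
  Δ3: w0:0→1
  (3Δ to stable)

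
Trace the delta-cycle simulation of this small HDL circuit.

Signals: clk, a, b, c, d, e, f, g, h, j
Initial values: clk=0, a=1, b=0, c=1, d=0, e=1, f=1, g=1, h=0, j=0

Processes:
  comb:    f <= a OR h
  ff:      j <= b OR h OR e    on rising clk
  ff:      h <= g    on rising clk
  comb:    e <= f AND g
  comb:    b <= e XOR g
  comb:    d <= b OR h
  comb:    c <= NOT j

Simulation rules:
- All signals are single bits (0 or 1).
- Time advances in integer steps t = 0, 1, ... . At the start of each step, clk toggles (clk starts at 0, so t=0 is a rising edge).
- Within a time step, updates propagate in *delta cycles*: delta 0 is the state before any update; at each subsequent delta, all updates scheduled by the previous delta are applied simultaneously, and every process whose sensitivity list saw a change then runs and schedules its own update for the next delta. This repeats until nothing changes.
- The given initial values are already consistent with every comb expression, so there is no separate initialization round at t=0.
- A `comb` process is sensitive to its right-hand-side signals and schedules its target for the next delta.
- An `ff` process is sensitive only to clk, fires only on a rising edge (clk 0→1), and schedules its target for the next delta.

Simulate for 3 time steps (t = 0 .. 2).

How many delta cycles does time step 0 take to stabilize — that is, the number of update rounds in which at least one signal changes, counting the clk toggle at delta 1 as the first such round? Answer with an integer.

3

[bits: clk,b,h,a,j,c,g,f,e,d]
t=0: Δ0=0001011110 Δ1=1001011110 Δ2=1011111110 Δ3=1011101111 | 3Δ
t=1: Δ0=1011101111 Δ1=0011101111 | 1Δ
t=2: Δ0=0011101111 Δ1=1011101111 | 1Δ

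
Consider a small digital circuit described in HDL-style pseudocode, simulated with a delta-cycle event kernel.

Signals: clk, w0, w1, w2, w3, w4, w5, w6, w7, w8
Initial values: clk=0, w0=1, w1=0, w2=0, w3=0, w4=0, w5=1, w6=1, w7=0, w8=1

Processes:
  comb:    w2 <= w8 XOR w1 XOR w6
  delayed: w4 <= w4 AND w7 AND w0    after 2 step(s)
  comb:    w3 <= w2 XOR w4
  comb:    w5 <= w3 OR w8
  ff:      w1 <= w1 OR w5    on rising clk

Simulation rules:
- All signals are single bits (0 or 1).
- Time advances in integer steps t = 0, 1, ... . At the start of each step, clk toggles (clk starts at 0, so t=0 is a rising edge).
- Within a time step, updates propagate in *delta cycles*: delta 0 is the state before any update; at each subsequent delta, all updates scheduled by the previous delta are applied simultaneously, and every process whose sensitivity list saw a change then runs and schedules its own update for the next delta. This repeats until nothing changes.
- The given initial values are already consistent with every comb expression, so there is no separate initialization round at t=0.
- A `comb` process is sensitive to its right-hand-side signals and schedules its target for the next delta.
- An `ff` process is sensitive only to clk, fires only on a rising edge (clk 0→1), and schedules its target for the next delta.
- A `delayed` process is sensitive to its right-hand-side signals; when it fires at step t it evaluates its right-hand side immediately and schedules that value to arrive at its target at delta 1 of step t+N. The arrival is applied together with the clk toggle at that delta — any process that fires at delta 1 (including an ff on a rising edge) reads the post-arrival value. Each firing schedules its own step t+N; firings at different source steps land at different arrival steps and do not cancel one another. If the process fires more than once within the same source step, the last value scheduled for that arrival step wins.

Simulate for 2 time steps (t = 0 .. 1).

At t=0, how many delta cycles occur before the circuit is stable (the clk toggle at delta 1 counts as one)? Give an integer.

4

t0.Δ0 w5=1 w1=0 w4=0 clk=0 w2=0 w6=1 w8=1 w0=1 w3=0 w7=0
t0.Δ1 w5=1 w1=0 w4=0 clk=1 w2=0 w6=1 w8=1 w0=1 w3=0 w7=0
t0.Δ2 w5=1 w1=1 w4=0 clk=1 w2=0 w6=1 w8=1 w0=1 w3=0 w7=0
t0.Δ3 w5=1 w1=1 w4=0 clk=1 w2=1 w6=1 w8=1 w0=1 w3=0 w7=0
t0.Δ4 w5=1 w1=1 w4=0 clk=1 w2=1 w6=1 w8=1 w0=1 w3=1 w7=0
t1.Δ0 w5=1 w1=1 w4=0 clk=1 w2=1 w6=1 w8=1 w0=1 w3=1 w7=0
t1.Δ1 w5=1 w1=1 w4=0 clk=0 w2=1 w6=1 w8=1 w0=1 w3=1 w7=0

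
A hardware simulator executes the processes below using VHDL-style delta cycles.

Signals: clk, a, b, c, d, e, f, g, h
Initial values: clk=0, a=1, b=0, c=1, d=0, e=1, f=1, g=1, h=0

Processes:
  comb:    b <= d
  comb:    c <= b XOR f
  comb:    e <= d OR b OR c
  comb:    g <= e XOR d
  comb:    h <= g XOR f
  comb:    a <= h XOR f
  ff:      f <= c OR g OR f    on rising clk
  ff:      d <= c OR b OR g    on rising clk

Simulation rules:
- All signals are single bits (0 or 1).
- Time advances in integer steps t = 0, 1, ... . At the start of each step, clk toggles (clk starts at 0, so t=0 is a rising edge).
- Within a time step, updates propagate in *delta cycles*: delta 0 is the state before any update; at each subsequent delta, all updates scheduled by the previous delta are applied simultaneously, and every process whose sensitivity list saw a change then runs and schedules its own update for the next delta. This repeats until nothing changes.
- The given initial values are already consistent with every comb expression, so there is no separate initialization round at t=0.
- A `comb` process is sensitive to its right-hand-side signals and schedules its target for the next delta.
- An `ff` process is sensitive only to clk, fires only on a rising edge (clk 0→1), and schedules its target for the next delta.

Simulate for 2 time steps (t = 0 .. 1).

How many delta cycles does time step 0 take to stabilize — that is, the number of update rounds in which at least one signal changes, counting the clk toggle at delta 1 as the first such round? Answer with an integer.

5

t=0 Δ0: d=0 f=1 e=1 h=0 clk=0 g=1 c=1 a=1 b=0
  Δ1: clk:0→1
  Δ2: d:0→1
  Δ3: g:1→0, b:0→1
  Δ4: h:0→1, c:1→0
  Δ5: a:1→0
  (5Δ to stable)
t=1 Δ0: d=1 f=1 e=1 h=1 clk=1 g=0 c=0 a=0 b=1
  Δ1: clk:1→0
  (1Δ to stable)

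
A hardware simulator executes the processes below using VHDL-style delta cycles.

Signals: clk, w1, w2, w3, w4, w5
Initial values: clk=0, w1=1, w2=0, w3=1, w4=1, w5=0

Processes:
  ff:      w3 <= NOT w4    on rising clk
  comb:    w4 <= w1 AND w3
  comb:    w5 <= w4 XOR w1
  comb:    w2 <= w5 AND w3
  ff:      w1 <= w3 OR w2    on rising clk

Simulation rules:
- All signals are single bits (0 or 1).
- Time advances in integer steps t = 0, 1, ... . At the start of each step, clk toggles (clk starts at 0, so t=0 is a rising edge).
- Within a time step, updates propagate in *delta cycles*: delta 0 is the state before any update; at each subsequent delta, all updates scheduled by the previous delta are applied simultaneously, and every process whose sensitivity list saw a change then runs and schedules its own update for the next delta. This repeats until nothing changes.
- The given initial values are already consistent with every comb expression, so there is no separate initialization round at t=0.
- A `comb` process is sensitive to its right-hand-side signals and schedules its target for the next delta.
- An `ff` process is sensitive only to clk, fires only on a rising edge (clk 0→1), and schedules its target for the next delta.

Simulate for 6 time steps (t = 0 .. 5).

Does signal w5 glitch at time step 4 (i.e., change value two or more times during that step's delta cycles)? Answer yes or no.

yes

[bits: clk,w5,w2,w3,w4,w1]
t=0: Δ0=000111 Δ1=100111 Δ2=100011 Δ3=100001 Δ4=110001 | 4Δ
t=1: Δ0=110001 Δ1=010001 | 1Δ
t=2: Δ0=010001 Δ1=110001 Δ2=110100 Δ3=101100 Δ4=100100 | 4Δ
t=3: Δ0=100100 Δ1=000100 | 1Δ
t=4: Δ0=000100 Δ1=100100 Δ2=100101 Δ3=110111 Δ4=101111 Δ5=100111 | 5Δ
t=5: Δ0=100111 Δ1=000111 | 1Δ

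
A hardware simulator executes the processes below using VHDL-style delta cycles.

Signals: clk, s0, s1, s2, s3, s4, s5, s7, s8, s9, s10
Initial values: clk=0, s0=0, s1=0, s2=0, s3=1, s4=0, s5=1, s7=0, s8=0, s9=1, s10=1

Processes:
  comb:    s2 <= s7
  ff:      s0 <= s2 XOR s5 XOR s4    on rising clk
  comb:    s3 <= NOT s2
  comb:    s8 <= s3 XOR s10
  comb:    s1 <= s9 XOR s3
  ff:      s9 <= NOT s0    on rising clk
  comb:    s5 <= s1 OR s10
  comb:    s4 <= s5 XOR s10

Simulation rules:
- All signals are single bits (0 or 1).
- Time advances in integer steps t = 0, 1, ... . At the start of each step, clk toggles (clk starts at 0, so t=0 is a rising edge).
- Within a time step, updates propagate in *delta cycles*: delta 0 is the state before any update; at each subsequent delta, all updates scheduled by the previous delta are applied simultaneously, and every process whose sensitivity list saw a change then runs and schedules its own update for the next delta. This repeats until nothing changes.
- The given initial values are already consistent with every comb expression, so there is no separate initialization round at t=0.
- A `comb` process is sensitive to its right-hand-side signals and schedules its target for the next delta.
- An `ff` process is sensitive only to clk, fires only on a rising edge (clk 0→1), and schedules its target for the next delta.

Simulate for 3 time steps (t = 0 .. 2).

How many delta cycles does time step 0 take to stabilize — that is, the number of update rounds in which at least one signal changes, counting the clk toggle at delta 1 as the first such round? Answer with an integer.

t0.Δ0 s7=0 s0=0 s4=0 s1=0 s2=0 clk=0 s8=0 s10=1 s5=1 s9=1 s3=1
t0.Δ1 s7=0 s0=0 s4=0 s1=0 s2=0 clk=1 s8=0 s10=1 s5=1 s9=1 s3=1
t0.Δ2 s7=0 s0=1 s4=0 s1=0 s2=0 clk=1 s8=0 s10=1 s5=1 s9=1 s3=1
t1.Δ0 s7=0 s0=1 s4=0 s1=0 s2=0 clk=1 s8=0 s10=1 s5=1 s9=1 s3=1
t1.Δ1 s7=0 s0=1 s4=0 s1=0 s2=0 clk=0 s8=0 s10=1 s5=1 s9=1 s3=1
t2.Δ0 s7=0 s0=1 s4=0 s1=0 s2=0 clk=0 s8=0 s10=1 s5=1 s9=1 s3=1
t2.Δ1 s7=0 s0=1 s4=0 s1=0 s2=0 clk=1 s8=0 s10=1 s5=1 s9=1 s3=1
t2.Δ2 s7=0 s0=1 s4=0 s1=0 s2=0 clk=1 s8=0 s10=1 s5=1 s9=0 s3=1
t2.Δ3 s7=0 s0=1 s4=0 s1=1 s2=0 clk=1 s8=0 s10=1 s5=1 s9=0 s3=1

2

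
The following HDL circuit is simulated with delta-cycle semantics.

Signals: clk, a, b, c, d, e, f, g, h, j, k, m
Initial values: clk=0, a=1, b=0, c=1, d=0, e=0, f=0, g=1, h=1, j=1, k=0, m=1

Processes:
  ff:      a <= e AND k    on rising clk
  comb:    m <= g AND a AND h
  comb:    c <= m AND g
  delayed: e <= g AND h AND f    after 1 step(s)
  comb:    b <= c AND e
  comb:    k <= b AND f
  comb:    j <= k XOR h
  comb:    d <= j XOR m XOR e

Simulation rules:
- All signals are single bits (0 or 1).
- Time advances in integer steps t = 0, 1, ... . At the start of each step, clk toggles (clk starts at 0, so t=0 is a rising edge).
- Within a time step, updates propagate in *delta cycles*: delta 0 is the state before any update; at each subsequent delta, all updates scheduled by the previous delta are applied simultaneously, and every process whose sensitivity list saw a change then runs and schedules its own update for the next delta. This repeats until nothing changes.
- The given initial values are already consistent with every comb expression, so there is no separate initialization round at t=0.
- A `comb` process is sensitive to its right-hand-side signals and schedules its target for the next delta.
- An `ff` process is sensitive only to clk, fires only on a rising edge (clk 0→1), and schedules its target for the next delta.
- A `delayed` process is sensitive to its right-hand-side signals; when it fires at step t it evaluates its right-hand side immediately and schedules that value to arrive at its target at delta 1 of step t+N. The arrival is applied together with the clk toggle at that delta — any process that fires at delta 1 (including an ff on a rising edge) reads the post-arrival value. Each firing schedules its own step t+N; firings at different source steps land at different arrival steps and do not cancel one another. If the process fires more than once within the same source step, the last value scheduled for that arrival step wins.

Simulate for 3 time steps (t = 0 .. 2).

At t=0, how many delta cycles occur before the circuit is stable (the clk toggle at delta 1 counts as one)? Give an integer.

4

t=0 Δ0: g=1 h=1 k=0 j=1 d=0 m=1 clk=0 b=0 e=0 a=1 c=1 f=0
  Δ1: clk:0→1
  Δ2: a:1→0
  Δ3: m:1→0
  Δ4: d:0→1, c:1→0
  (4Δ to stable)
t=1 Δ0: g=1 h=1 k=0 j=1 d=1 m=0 clk=1 b=0 e=0 a=0 c=0 f=0
  Δ1: clk:1→0
  (1Δ to stable)
t=2 Δ0: g=1 h=1 k=0 j=1 d=1 m=0 clk=0 b=0 e=0 a=0 c=0 f=0
  Δ1: clk:0→1
  (1Δ to stable)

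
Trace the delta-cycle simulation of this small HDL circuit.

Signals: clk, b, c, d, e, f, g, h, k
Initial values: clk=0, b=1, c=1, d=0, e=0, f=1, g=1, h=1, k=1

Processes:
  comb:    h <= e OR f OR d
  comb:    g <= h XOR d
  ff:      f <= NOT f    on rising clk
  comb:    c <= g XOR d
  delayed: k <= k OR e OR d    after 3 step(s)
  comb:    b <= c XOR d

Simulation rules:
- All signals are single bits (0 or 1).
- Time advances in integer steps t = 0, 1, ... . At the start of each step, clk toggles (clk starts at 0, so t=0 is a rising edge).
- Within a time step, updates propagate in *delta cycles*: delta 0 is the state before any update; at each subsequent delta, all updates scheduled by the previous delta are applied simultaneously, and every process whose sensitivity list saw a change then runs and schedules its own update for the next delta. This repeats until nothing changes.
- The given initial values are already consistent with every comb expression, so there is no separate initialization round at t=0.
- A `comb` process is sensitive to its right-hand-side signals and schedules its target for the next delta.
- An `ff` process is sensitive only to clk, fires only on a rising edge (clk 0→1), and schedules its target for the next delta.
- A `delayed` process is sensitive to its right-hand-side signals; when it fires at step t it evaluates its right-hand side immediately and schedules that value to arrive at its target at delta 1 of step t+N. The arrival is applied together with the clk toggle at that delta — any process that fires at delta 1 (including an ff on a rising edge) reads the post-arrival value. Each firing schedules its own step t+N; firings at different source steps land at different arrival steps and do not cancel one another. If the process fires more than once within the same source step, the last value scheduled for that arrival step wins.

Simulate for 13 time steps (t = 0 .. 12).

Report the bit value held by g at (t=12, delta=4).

0

[bits: c,k,f,h,d,b,e,clk,g]
t=0: Δ0=111101001 Δ1=111101011 Δ2=110101011 Δ3=110001011 Δ4=110001010 Δ5=010001010 Δ6=010000010 | 6Δ
t=1: Δ0=010000010 Δ1=010000000 | 1Δ
t=2: Δ0=010000000 Δ1=010000010 Δ2=011000010 Δ3=011100010 Δ4=011100011 Δ5=111100011 Δ6=111101011 | 6Δ
t=3: Δ0=111101011 Δ1=111101001 | 1Δ
t=4: Δ0=111101001 Δ1=111101011 Δ2=110101011 Δ3=110001011 Δ4=110001010 Δ5=010001010 Δ6=010000010 | 6Δ
t=5: Δ0=010000010 Δ1=010000000 | 1Δ
t=6: Δ0=010000000 Δ1=010000010 Δ2=011000010 Δ3=011100010 Δ4=011100011 Δ5=111100011 Δ6=111101011 | 6Δ
t=7: Δ0=111101011 Δ1=111101001 | 1Δ
t=8: Δ0=111101001 Δ1=111101011 Δ2=110101011 Δ3=110001011 Δ4=110001010 Δ5=010001010 Δ6=010000010 | 6Δ
t=9: Δ0=010000010 Δ1=010000000 | 1Δ
t=10: Δ0=010000000 Δ1=010000010 Δ2=011000010 Δ3=011100010 Δ4=011100011 Δ5=111100011 Δ6=111101011 | 6Δ
t=11: Δ0=111101011 Δ1=111101001 | 1Δ
t=12: Δ0=111101001 Δ1=111101011 Δ2=110101011 Δ3=110001011 Δ4=110001010 Δ5=010001010 Δ6=010000010 | 6Δ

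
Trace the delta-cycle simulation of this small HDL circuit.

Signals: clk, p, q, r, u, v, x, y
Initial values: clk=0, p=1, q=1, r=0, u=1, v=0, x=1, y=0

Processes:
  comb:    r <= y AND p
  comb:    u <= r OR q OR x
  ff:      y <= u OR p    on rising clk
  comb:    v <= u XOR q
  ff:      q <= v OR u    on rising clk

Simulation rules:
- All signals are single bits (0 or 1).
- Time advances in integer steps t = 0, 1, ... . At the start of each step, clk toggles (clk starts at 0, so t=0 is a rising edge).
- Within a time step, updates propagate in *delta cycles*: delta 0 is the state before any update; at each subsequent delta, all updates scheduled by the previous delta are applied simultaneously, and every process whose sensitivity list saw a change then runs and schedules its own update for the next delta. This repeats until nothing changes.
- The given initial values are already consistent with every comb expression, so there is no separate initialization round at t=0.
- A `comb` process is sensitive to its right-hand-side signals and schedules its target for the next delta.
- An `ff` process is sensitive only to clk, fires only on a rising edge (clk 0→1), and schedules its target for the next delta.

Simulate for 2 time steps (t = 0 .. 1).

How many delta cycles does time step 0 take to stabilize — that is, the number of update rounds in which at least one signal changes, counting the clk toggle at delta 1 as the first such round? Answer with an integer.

t0.Δ0 r=0 clk=0 p=1 q=1 y=0 v=0 x=1 u=1
t0.Δ1 r=0 clk=1 p=1 q=1 y=0 v=0 x=1 u=1
t0.Δ2 r=0 clk=1 p=1 q=1 y=1 v=0 x=1 u=1
t0.Δ3 r=1 clk=1 p=1 q=1 y=1 v=0 x=1 u=1
t1.Δ0 r=1 clk=1 p=1 q=1 y=1 v=0 x=1 u=1
t1.Δ1 r=1 clk=0 p=1 q=1 y=1 v=0 x=1 u=1

3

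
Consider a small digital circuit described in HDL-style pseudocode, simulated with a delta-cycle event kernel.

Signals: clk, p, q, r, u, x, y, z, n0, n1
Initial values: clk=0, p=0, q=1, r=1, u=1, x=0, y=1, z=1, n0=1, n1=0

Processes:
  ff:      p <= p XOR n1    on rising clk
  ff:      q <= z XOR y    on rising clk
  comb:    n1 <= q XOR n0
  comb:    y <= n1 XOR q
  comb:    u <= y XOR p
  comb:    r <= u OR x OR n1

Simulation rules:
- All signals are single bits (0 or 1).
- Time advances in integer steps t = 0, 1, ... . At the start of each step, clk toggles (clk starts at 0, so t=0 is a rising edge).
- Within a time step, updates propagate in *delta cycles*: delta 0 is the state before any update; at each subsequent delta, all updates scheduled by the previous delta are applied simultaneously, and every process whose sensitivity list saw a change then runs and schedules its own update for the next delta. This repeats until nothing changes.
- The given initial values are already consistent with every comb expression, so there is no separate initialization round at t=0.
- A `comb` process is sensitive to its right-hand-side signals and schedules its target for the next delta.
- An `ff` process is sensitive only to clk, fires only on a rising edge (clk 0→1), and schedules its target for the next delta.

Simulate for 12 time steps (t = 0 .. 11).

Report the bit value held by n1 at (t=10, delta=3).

[bits: z,n0,x,q,n1,p,u,r,clk,y]
t=0: Δ0=1101001101 Δ1=1101001111 Δ2=1100001111 Δ3=1100101110 Δ4=1100100111 Δ5=1100101111 | 5Δ
t=1: Δ0=1100101111 Δ1=1100101101 | 1Δ
t=2: Δ0=1100101101 Δ1=1100101111 Δ2=1100111111 Δ3=1100110111 | 3Δ
t=3: Δ0=1100110111 Δ1=1100110101 | 1Δ
t=4: Δ0=1100110101 Δ1=1100110111 Δ2=1100100111 Δ3=1100101111 | 3Δ
t=5: Δ0=1100101111 Δ1=1100101101 | 1Δ
t=6: Δ0=1100101101 Δ1=1100101111 Δ2=1100111111 Δ3=1100110111 | 3Δ
t=7: Δ0=1100110111 Δ1=1100110101 | 1Δ
t=8: Δ0=1100110101 Δ1=1100110111 Δ2=1100100111 Δ3=1100101111 | 3Δ
t=9: Δ0=1100101111 Δ1=1100101101 | 1Δ
t=10: Δ0=1100101101 Δ1=1100101111 Δ2=1100111111 Δ3=1100110111 | 3Δ
t=11: Δ0=1100110111 Δ1=1100110101 | 1Δ

1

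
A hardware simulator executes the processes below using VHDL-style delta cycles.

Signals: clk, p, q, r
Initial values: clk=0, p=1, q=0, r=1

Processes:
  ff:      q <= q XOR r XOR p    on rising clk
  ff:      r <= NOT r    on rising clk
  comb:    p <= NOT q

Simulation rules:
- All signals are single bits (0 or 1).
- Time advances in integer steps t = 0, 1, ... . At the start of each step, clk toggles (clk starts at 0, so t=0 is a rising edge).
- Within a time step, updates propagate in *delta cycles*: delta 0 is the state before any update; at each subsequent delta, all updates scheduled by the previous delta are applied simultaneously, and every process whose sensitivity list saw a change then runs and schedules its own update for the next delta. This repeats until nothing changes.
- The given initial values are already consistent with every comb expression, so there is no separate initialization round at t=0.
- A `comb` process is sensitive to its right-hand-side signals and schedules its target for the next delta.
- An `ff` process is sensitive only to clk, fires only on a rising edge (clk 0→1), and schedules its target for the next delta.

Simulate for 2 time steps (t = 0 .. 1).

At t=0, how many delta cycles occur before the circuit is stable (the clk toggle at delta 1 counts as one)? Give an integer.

2

t0.Δ0 clk=0 q=0 r=1 p=1
t0.Δ1 clk=1 q=0 r=1 p=1
t0.Δ2 clk=1 q=0 r=0 p=1
t1.Δ0 clk=1 q=0 r=0 p=1
t1.Δ1 clk=0 q=0 r=0 p=1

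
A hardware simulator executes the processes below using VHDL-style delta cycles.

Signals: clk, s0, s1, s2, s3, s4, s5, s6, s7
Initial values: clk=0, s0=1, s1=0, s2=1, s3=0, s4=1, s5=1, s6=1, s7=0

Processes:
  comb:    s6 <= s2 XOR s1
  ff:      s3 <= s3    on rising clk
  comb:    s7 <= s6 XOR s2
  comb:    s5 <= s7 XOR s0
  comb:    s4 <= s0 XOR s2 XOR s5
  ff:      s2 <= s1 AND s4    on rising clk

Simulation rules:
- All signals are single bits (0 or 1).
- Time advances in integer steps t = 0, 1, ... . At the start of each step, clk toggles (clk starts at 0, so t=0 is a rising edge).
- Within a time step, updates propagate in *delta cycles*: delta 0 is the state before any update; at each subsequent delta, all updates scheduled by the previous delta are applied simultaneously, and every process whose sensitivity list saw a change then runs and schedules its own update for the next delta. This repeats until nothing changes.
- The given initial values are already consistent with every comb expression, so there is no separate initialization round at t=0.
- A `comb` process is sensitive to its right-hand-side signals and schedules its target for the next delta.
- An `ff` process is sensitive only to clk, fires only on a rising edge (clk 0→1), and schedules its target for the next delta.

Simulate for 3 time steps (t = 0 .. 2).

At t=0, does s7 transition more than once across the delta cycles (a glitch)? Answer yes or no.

[bits: s3,s6,clk,s0,s5,s4,s1,s7,s2]
t=0: Δ0=010111001 Δ1=011111001 Δ2=011111000 Δ3=001110010 Δ4=001100000 Δ5=001111000 Δ6=001110000 | 6Δ
t=1: Δ0=001110000 Δ1=000110000 | 1Δ
t=2: Δ0=000110000 Δ1=001110000 | 1Δ

yes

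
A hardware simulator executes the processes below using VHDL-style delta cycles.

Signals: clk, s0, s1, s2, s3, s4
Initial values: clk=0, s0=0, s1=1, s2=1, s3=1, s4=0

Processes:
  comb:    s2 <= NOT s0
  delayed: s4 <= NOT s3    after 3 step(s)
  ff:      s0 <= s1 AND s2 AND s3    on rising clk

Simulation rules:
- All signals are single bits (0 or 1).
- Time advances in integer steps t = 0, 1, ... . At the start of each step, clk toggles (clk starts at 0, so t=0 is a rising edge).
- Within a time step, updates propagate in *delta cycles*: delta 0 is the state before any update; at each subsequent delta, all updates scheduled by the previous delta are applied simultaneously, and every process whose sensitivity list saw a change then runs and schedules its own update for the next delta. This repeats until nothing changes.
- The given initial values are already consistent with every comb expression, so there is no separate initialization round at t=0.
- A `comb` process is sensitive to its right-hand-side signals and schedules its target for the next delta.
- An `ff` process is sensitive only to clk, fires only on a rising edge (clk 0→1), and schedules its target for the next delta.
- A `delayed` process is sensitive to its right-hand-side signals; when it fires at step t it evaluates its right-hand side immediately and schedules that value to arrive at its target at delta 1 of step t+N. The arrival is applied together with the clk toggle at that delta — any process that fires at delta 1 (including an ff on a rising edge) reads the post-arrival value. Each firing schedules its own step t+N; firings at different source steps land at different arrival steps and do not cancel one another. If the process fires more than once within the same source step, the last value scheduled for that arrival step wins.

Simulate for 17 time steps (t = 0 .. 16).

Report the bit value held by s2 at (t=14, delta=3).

1

[bits: s0,s2,s3,s4,s1,clk]
t=0: Δ0=011010 Δ1=011011 Δ2=111011 Δ3=101011 | 3Δ
t=1: Δ0=101011 Δ1=101010 | 1Δ
t=2: Δ0=101010 Δ1=101011 Δ2=001011 Δ3=011011 | 3Δ
t=3: Δ0=011011 Δ1=011010 | 1Δ
t=4: Δ0=011010 Δ1=011011 Δ2=111011 Δ3=101011 | 3Δ
t=5: Δ0=101011 Δ1=101010 | 1Δ
t=6: Δ0=101010 Δ1=101011 Δ2=001011 Δ3=011011 | 3Δ
t=7: Δ0=011011 Δ1=011010 | 1Δ
t=8: Δ0=011010 Δ1=011011 Δ2=111011 Δ3=101011 | 3Δ
t=9: Δ0=101011 Δ1=101010 | 1Δ
t=10: Δ0=101010 Δ1=101011 Δ2=001011 Δ3=011011 | 3Δ
t=11: Δ0=011011 Δ1=011010 | 1Δ
t=12: Δ0=011010 Δ1=011011 Δ2=111011 Δ3=101011 | 3Δ
t=13: Δ0=101011 Δ1=101010 | 1Δ
t=14: Δ0=101010 Δ1=101011 Δ2=001011 Δ3=011011 | 3Δ
t=15: Δ0=011011 Δ1=011010 | 1Δ
t=16: Δ0=011010 Δ1=011011 Δ2=111011 Δ3=101011 | 3Δ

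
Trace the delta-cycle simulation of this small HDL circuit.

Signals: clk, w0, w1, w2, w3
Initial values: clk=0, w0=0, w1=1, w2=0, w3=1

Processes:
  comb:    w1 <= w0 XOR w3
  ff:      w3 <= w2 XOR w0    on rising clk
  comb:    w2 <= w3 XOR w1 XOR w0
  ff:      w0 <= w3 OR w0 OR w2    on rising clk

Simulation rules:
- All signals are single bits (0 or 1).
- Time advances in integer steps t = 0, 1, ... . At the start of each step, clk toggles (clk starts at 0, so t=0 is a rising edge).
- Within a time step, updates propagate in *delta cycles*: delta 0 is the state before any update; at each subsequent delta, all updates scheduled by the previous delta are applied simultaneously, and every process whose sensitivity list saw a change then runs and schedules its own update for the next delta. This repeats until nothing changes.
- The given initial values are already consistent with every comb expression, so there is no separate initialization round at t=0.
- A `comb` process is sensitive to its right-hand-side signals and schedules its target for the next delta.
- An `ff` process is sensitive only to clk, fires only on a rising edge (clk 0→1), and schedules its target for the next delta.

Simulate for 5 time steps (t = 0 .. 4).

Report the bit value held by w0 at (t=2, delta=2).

t0.Δ0 w0=0 w3=1 clk=0 w2=0 w1=1
t0.Δ1 w0=0 w3=1 clk=1 w2=0 w1=1
t0.Δ2 w0=1 w3=0 clk=1 w2=0 w1=1
t1.Δ0 w0=1 w3=0 clk=1 w2=0 w1=1
t1.Δ1 w0=1 w3=0 clk=0 w2=0 w1=1
t2.Δ0 w0=1 w3=0 clk=0 w2=0 w1=1
t2.Δ1 w0=1 w3=0 clk=1 w2=0 w1=1
t2.Δ2 w0=1 w3=1 clk=1 w2=0 w1=1
t2.Δ3 w0=1 w3=1 clk=1 w2=1 w1=0
t2.Δ4 w0=1 w3=1 clk=1 w2=0 w1=0
t3.Δ0 w0=1 w3=1 clk=1 w2=0 w1=0
t3.Δ1 w0=1 w3=1 clk=0 w2=0 w1=0
t4.Δ0 w0=1 w3=1 clk=0 w2=0 w1=0
t4.Δ1 w0=1 w3=1 clk=1 w2=0 w1=0

1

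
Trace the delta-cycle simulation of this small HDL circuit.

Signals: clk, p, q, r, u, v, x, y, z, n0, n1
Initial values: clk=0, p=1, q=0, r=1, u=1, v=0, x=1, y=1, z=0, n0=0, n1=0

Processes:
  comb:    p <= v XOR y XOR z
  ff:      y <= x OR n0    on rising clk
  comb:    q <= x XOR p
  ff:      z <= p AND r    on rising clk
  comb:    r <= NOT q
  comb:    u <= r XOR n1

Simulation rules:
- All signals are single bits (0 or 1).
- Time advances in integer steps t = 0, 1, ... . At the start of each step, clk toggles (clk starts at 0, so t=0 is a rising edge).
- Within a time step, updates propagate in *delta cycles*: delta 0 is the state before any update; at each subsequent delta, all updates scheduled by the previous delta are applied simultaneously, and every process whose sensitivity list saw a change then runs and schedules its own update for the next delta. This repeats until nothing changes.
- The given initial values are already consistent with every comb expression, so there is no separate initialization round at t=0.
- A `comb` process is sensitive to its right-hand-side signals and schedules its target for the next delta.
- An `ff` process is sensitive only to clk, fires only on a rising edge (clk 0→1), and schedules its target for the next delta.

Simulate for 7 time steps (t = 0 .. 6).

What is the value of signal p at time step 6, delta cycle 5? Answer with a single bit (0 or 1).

[bits: r,n1,x,y,p,u,v,z,clk,n0,q]
t=0: Δ0=10111100000 Δ1=10111100100 Δ2=10111101100 Δ3=10110101100 Δ4=10110101101 Δ5=00110101101 Δ6=00110001101 | 6Δ
t=1: Δ0=00110001101 Δ1=00110001001 | 1Δ
t=2: Δ0=00110001001 Δ1=00110001101 Δ2=00110000101 Δ3=00111000101 Δ4=00111000100 Δ5=10111000100 Δ6=10111100100 | 6Δ
t=3: Δ0=10111100100 Δ1=10111100000 | 1Δ
t=4: Δ0=10111100000 Δ1=10111100100 Δ2=10111101100 Δ3=10110101100 Δ4=10110101101 Δ5=00110101101 Δ6=00110001101 | 6Δ
t=5: Δ0=00110001101 Δ1=00110001001 | 1Δ
t=6: Δ0=00110001001 Δ1=00110001101 Δ2=00110000101 Δ3=00111000101 Δ4=00111000100 Δ5=10111000100 Δ6=10111100100 | 6Δ

1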